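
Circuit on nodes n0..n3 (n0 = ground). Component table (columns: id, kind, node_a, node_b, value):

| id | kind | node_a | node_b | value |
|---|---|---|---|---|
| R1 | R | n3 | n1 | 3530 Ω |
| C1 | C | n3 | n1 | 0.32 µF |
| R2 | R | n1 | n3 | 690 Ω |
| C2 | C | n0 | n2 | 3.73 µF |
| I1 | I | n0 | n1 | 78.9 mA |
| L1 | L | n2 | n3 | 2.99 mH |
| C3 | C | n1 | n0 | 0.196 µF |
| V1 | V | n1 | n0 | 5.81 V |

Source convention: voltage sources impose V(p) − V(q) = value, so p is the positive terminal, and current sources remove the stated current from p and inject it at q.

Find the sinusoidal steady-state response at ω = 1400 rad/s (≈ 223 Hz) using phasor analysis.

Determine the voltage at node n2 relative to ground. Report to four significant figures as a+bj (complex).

0.9107-1.506j V

Apply KCL at each of the 3 non-ground nodes and solve the resulting linear system.
Node n1: branches {R1, C1, R2, I1, C3, V1} → V_1 = 5.810+0.000j
Node n2: branches {C2, L1} → V_2 = 0.9107-1.506j
Node n3: branches {R1, C1, R2, L1} → V_3 = 0.8908-1.473j
Source currents: i(V1)=0.07104-0.006350j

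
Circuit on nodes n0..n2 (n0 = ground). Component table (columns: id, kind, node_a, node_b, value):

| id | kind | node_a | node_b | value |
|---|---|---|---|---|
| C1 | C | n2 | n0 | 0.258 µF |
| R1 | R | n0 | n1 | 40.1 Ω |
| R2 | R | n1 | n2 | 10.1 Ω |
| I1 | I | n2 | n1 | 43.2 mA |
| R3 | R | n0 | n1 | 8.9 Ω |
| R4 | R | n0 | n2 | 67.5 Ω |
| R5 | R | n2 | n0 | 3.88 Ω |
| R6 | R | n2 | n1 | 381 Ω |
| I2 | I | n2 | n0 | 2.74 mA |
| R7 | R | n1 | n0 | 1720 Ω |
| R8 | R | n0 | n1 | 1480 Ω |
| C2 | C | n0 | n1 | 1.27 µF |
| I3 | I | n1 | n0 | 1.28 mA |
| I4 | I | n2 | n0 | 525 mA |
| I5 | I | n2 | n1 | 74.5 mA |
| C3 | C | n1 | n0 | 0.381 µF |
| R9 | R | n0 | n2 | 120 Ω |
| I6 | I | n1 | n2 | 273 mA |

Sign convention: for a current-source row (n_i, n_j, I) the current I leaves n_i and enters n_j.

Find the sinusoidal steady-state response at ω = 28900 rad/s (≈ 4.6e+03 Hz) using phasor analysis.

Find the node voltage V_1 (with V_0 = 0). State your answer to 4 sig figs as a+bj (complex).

MNA unknowns: 2 node voltages V₁..V_2
C1: Y=0.000+0.007456j on G[2,0]
R1: Y=0.02494+0.000j on G[0,1]
R2: Y=0.09901+0.000j on G[1,2]
I1: z[2]−=0.0432, z[1]+=0.0432
R3: Y=0.1124+0.000j on G[0,1]
R4: Y=0.01481+0.000j on G[0,2]
R5: Y=0.2577+0.000j on G[2,0]
R6: Y=0.002625+0.000j on G[2,1]
I2: z[2]−=0.00274, z[0]+=0.00274
R7: Y=0.0005814+0.000j on G[1,0]
R8: Y=0.0006757+0.000j on G[0,1]
C2: Y=0.000+0.03670j on G[0,1]
I3: z[1]−=0.00128, z[0]+=0.00128
I4: z[2]−=0.525, z[0]+=0.525
I5: z[2]−=0.0745, z[1]+=0.0745
C3: Y=0.000+0.01101j on G[1,0]
R9: Y=0.008333+0.000j on G[0,2]
I6: z[1]−=0.273, z[2]+=0.273
solve → V1=-1.138+0.2666j, V2=-1.274+0.09567j

-1.138+0.2666j V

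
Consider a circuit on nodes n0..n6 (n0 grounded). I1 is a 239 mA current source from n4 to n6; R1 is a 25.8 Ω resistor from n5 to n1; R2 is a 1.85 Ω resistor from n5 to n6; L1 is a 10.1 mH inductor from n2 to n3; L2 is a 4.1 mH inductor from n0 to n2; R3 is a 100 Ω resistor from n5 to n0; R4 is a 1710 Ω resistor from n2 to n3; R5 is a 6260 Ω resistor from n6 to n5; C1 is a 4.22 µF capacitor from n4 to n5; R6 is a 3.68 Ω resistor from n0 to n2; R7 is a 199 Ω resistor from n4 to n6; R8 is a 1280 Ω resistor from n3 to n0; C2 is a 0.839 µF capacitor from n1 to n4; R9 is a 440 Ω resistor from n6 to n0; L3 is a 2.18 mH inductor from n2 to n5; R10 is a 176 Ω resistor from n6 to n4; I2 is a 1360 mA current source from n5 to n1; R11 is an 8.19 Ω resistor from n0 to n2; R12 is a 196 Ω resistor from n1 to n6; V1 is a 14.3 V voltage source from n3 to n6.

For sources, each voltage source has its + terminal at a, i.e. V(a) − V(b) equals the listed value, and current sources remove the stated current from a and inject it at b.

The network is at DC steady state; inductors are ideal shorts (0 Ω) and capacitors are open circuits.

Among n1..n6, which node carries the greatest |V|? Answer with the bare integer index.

4

MNA unknowns: 6 node voltages V₁..V_6 plus 4 source currents (L1, L2, L3, V1)
I1: z[4]−=0.239, z[6]+=0.239
R1: Y=0.03876 on G[5,1]
R2: Y=0.5405 on G[5,6]
L1: row V2−V3=0, i_L1 at 2,3
L2: row V0−V2=0, i_L2 at 0,2
R3: Y=0.01000 on G[5,0]
R4: Y=0.0005848 on G[2,3]
R5: Y=0.0001597 on G[6,5]
C1: Y=0.000 on G[4,5]
R6: Y=0.2717 on G[0,2]
R7: Y=0.005025 on G[4,6]
R8: Y=0.0007813 on G[3,0]
C2: Y=0.000 on G[1,4]
R9: Y=0.002273 on G[6,0]
L3: row V2−V5=0, i_L3 at 2,5
R10: Y=0.005682 on G[6,4]
I2: z[5]−=1.36, z[1]+=1.36
R11: Y=0.1221 on G[0,2]
R12: Y=0.005102 on G[1,6]
V1: row V3−V6=14.3, i_V1 at 3,6
solve → V1=29.34, V2=0.000, V3=0.000, V4=-36.62, V5=0.000, V6=-14.30
aux → i_L1=-7.987, i_L2=-0.03250, i_L3=7.955, i_V1=-7.987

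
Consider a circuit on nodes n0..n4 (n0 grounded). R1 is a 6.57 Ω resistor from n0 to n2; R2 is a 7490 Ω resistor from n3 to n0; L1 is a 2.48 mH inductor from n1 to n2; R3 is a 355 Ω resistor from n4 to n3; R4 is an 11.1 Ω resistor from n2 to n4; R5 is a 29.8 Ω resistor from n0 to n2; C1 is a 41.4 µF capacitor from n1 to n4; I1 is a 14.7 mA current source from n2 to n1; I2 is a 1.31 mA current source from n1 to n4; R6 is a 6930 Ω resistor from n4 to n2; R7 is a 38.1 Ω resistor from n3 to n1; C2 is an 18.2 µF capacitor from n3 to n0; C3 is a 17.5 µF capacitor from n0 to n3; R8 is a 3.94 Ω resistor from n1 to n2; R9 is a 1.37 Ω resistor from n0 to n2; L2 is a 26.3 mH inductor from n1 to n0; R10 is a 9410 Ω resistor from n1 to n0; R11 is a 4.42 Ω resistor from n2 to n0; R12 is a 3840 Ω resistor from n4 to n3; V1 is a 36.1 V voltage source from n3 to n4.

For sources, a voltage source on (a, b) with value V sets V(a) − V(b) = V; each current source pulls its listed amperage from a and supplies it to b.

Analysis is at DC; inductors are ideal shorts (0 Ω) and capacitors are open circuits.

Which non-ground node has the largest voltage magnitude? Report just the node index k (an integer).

Element admittances at DC:
  Y(R1) = 0.1522 S between n0,n2
  Y(R2) = 0.0001335 S between n3,n0
  L1: short n1↔n2 (DC inductor)
  Y(R3) = 0.002817 S between n4,n3
  Y(R4) = 0.09009 S between n2,n4
  Y(R5) = 0.03356 S between n0,n2
  Y(C1) = 0.000 S between n1,n4
  I1: injects 0.0147 A into n1 (from n2)
  I2: injects 0.00131 A into n4 (from n1)
  Y(R6) = 0.0001443 S between n4,n2
  Y(R7) = 0.02625 S between n3,n1
  Y(C2) = 0.000 S between n3,n0
  Y(C3) = 0.000 S between n0,n3
  Y(R8) = 0.2538 S between n1,n2
  Y(R9) = 0.7299 S between n0,n2
  L2: short n1↔n0 (DC inductor)
  Y(R10) = 0.0001063 S between n1,n0
  Y(R11) = 0.2262 S between n2,n0
  Y(R12) = 0.0002604 S between n4,n3
  V1: constraint V(n3)−V(n4) = 36.1
Assemble and solve the 7×7 MNA system:
  V(n1)=0.000  V(n2)=0.000  V(n3)=27.94  V(n4)=-8.155
  i(L1)=0.7506  i(L2)=-0.003731  i(V1)=-0.8483

3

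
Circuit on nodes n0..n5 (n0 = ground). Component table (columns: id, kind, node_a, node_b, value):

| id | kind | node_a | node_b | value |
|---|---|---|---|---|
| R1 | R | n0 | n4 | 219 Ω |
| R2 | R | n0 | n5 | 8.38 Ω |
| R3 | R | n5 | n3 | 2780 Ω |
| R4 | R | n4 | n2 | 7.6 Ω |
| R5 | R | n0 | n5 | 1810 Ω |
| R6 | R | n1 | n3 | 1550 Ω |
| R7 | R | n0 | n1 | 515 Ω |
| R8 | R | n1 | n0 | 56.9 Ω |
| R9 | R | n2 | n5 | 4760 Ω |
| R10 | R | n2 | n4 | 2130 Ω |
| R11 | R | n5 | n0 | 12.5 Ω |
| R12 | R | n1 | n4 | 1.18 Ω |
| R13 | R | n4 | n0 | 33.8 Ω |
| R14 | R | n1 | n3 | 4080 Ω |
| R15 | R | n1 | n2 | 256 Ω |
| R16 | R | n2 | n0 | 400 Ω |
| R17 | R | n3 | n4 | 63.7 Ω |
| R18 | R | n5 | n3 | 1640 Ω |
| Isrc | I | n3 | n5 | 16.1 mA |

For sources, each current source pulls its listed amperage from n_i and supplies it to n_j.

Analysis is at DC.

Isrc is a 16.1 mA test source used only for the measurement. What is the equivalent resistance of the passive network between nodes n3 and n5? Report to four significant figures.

R_eq = 76.90 Ω

Element admittances at DC:
  Y(R1) = 0.004566 S between n0,n4
  Y(R2) = 0.1193 S between n0,n5
  Y(R3) = 0.0003597 S between n5,n3
  Y(R4) = 0.1316 S between n4,n2
  Y(R5) = 0.0005525 S between n0,n5
  Y(R6) = 0.0006452 S between n1,n3
  Y(R7) = 0.001942 S between n0,n1
  Y(R8) = 0.01757 S between n1,n0
  Y(R9) = 0.0002101 S between n2,n5
  Y(R10) = 0.0004695 S between n2,n4
  Y(R11) = 0.08000 S between n5,n0
  Y(R12) = 0.8475 S between n1,n4
  Y(R13) = 0.02959 S between n4,n0
  Y(R14) = 0.0002451 S between n1,n3
  Y(R15) = 0.003906 S between n1,n2
  Y(R16) = 0.002500 S between n2,n0
  Y(R17) = 0.01570 S between n3,n4
  Y(R18) = 0.0006098 S between n5,n3
  Isrc: injects 0.0161 A into n5 (from n3)
Assemble and solve the 5×5 MNA system:
  V(n1)=-0.2610  V(n2)=-0.2606  V(n3)=-1.164  V(n4)=-0.2660  V(n5)=0.07419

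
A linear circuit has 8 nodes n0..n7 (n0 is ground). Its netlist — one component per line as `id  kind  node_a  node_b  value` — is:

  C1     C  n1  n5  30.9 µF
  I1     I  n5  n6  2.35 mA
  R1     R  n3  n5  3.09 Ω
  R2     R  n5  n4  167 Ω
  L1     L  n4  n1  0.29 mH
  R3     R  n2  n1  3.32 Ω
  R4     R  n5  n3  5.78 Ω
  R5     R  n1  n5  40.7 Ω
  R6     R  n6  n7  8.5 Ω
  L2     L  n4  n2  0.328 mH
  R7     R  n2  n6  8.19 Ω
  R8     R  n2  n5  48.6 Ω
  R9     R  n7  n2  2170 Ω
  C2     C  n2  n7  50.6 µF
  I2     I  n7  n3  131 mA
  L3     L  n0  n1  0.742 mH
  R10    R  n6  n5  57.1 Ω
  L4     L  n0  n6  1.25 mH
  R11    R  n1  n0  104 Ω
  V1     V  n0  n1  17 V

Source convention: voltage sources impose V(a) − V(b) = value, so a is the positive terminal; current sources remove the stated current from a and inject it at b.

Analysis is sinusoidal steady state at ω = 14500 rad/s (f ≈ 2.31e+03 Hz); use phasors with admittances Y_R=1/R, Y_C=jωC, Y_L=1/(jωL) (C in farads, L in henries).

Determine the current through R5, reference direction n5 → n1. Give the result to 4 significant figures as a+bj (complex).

-0.005836-0.01106j A

MNA unknowns: 7 node voltages V₁..V_7 plus 1 source current (V1)
C1: Y=0.000+0.4481j on G[1,5]
I1: z[5]−=0.00235, z[6]+=0.00235
R1: Y=0.3236+0.000j on G[3,5]
R2: Y=0.005988+0.000j on G[5,4]
L1: Y=0.000-0.2378j on G[4,1]
R3: Y=0.3012+0.000j on G[2,1]
R4: Y=0.1730+0.000j on G[5,3]
R5: Y=0.02457+0.000j on G[1,5]
R6: Y=0.1176+0.000j on G[6,7]
L2: Y=0.000-0.2103j on G[4,2]
R7: Y=0.1221+0.000j on G[2,6]
R8: Y=0.02058+0.000j on G[2,5]
R9: Y=0.0004608+0.000j on G[7,2]
C2: Y=0.000+0.7337j on G[2,7]
I2: z[7]−=0.131, z[3]+=0.131
L3: Y=0.000-0.09295j on G[0,1]
R10: Y=0.01751+0.000j on G[6,5]
L4: Y=0.000-0.05517j on G[0,6]
R11: Y=0.009615+0.000j on G[1,0]
V1: row V0−V1=17, i_V1 at 0,1
solve → V1=-17.00+0.000j, V2=-15.95-2.004j, V3=-16.97-0.4501j, V4=-16.52-0.9500j, V5=-17.24-0.4501j, V6=-15.16-5.162j, V7=-16.46-2.034j
aux → i_V1=-0.4483+2.416j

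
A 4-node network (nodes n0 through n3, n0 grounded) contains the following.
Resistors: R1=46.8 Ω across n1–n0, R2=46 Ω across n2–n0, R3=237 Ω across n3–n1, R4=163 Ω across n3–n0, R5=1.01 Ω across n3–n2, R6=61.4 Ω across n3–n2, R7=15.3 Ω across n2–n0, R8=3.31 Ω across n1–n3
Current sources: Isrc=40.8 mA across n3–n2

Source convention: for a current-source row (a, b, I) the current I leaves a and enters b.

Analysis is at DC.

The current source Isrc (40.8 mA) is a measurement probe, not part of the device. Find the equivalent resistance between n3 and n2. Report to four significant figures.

MNA unknowns: 3 node voltages V₁..V_3
R1: Y=0.02137 on G[1,0]
R2: Y=0.02174 on G[2,0]
R3: Y=0.004219 on G[3,1]
R4: Y=0.006135 on G[3,0]
R5: Y=0.9901 on G[3,2]
R6: Y=0.01629 on G[3,2]
R7: Y=0.06536 on G[2,0]
R8: Y=0.3021 on G[1,3]
Isrc: z[3]−=0.0408, z[2]+=0.0408
solve → V1=-0.02859, V2=0.009167, V3=-0.03058

R_eq = 0.9742 Ω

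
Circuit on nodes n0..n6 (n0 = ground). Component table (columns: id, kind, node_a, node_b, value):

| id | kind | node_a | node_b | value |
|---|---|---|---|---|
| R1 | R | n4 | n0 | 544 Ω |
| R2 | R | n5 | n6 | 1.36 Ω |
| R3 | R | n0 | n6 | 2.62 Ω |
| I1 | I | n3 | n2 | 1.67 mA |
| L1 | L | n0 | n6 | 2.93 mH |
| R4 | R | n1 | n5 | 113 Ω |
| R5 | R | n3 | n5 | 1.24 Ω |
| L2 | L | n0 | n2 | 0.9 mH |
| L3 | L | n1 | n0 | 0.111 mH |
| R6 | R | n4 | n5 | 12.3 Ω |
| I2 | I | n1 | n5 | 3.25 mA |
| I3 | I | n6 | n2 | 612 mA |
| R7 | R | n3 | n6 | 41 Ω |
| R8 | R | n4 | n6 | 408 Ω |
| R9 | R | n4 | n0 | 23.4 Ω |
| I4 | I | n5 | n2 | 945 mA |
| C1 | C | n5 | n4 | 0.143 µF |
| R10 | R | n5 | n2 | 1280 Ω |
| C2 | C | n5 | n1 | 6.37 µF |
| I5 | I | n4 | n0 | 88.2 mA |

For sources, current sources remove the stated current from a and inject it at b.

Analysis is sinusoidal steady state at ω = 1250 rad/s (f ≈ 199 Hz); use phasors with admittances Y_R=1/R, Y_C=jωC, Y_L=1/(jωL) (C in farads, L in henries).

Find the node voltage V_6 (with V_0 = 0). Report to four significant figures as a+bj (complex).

MNA unknowns: 6 node voltages V₁..V_6
R1: Y=0.001838+0.000j on G[4,0]
R2: Y=0.7353+0.000j on G[5,6]
R3: Y=0.3817+0.000j on G[0,6]
I1: z[3]−=0.00167, z[2]+=0.00167
L1: Y=0.000-0.2730j on G[0,6]
R4: Y=0.008850+0.000j on G[1,5]
R5: Y=0.8065+0.000j on G[3,5]
L2: Y=0.000-0.8889j on G[0,2]
L3: Y=0.000-7.207j on G[1,0]
R6: Y=0.08130+0.000j on G[4,5]
I2: z[1]−=0.00325, z[5]+=0.00325
I3: z[6]−=0.612, z[2]+=0.612
R7: Y=0.02439+0.000j on G[3,6]
R8: Y=0.002451+0.000j on G[4,6]
R9: Y=0.04274+0.000j on G[4,0]
I4: z[5]−=0.945, z[2]+=0.945
C1: Y=0.000+0.0001788j on G[5,4]
R10: Y=0.0007813+0.000j on G[5,2]
C2: Y=0.000+0.007963j on G[5,1]
I5: z[4]−=0.0882, z[0]+=0.0882
solve → V1=0.006127-0.003432j, V2=0.002904+1.750j, V3=-3.785-1.558j, V4=-3.156-1.018j, V5=-3.817-1.554j, V6=-2.677-1.673j

-2.677-1.673j V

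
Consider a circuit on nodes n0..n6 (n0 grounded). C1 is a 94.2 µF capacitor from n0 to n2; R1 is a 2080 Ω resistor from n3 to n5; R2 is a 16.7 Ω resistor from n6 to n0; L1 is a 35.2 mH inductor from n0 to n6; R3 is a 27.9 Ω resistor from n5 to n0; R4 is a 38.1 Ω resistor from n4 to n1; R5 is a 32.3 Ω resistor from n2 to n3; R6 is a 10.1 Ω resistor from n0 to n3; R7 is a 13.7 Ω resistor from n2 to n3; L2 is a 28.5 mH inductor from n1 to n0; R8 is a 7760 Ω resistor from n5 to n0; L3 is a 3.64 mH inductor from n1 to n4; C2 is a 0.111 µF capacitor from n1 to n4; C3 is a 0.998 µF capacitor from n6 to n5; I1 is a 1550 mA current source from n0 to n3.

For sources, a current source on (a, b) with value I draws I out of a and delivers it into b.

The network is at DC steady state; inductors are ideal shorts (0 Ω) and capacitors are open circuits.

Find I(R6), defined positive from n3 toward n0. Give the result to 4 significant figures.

1.543 A

Element admittances at DC:
  Y(C1) = 0.000 S between n0,n2
  Y(R1) = 0.0004808 S between n3,n5
  Y(R2) = 0.05988 S between n6,n0
  L1: short n0↔n6 (DC inductor)
  Y(R3) = 0.03584 S between n5,n0
  Y(R4) = 0.02625 S between n4,n1
  Y(R5) = 0.03096 S between n2,n3
  Y(R6) = 0.09901 S between n0,n3
  Y(R7) = 0.07299 S between n2,n3
  L2: short n1↔n0 (DC inductor)
  Y(R8) = 0.0001289 S between n5,n0
  L3: short n1↔n4 (DC inductor)
  Y(C2) = 0.000 S between n1,n4
  Y(C3) = 0.000 S between n6,n5
  I1: injects 1.55 A into n3 (from n0)
Assemble and solve the 9×9 MNA system:
  V(n1)=0.000  V(n2)=15.58  V(n3)=15.58  V(n4)=0.000  V(n5)=0.2055  V(n6)=0.000
  i(L1)=0.000  i(L2)=0.000  i(L3)=0.000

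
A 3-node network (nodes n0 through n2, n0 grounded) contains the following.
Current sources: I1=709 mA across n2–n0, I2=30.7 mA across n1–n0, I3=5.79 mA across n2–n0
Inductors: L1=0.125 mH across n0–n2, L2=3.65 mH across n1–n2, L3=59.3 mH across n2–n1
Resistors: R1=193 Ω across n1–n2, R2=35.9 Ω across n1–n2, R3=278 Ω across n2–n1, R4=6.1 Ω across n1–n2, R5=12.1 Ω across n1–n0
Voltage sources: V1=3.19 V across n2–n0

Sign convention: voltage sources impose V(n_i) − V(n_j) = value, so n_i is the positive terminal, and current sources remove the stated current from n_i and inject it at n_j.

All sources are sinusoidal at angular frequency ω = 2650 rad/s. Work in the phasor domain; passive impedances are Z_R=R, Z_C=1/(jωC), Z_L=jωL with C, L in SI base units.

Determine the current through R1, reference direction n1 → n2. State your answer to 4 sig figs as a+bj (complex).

Apply KCL at each of the 2 non-ground nodes and solve the resulting linear system.
Node n1: branches {R1, I2, R2, L2, L3, R3, R4, R5} → V_1 = 2.286-0.3502j
Node n2: branches {I1, L1, R1, R2, L2, I3, L3, R3, R4, V1} → V_2 = 3.190+0.000j
Source currents: i(V1)=-0.9344+9.659j

-0.004682-0.001814j A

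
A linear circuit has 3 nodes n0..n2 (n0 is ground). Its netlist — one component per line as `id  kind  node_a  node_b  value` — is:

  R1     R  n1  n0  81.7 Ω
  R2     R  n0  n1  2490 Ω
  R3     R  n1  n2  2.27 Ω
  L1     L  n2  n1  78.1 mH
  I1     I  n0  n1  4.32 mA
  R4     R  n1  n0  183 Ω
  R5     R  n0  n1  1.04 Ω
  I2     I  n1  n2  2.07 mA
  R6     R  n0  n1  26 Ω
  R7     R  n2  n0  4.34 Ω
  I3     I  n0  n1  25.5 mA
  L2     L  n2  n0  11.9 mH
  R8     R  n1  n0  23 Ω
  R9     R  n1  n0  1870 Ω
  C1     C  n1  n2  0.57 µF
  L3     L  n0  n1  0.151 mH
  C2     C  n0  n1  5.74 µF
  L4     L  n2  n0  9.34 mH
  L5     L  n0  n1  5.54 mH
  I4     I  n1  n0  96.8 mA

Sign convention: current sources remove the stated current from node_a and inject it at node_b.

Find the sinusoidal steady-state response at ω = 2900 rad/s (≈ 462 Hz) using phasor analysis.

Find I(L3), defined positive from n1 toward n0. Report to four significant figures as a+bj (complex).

-0.05175+0.02682j A

MNA unknowns: 2 node voltages V₁..V_2
R1: Y=0.01224+0.000j on G[1,0]
R2: Y=0.0004016+0.000j on G[0,1]
R3: Y=0.4405+0.000j on G[1,2]
L1: Y=0.000-0.004415j on G[2,1]
I1: z[0]−=0.00432, z[1]+=0.00432
R4: Y=0.005464+0.000j on G[1,0]
R5: Y=0.9615+0.000j on G[0,1]
I2: z[1]−=0.00207, z[2]+=0.00207
R6: Y=0.03846+0.000j on G[0,1]
R7: Y=0.2304+0.000j on G[2,0]
I3: z[0]−=0.0255, z[1]+=0.0255
L2: Y=0.000-0.02898j on G[2,0]
R8: Y=0.04348+0.000j on G[1,0]
R9: Y=0.0005348+0.000j on G[1,0]
C1: Y=0.000+0.001653j on G[1,2]
L3: Y=0.000-2.284j on G[0,1]
C2: Y=0.000+0.01665j on G[0,1]
L4: Y=0.000-0.03692j on G[2,0]
L5: Y=0.000-0.06224j on G[0,1]
I4: z[1]−=0.0968, z[0]+=0.0968
solve → V1=-0.01174-0.02266j, V2=-0.003167-0.01515j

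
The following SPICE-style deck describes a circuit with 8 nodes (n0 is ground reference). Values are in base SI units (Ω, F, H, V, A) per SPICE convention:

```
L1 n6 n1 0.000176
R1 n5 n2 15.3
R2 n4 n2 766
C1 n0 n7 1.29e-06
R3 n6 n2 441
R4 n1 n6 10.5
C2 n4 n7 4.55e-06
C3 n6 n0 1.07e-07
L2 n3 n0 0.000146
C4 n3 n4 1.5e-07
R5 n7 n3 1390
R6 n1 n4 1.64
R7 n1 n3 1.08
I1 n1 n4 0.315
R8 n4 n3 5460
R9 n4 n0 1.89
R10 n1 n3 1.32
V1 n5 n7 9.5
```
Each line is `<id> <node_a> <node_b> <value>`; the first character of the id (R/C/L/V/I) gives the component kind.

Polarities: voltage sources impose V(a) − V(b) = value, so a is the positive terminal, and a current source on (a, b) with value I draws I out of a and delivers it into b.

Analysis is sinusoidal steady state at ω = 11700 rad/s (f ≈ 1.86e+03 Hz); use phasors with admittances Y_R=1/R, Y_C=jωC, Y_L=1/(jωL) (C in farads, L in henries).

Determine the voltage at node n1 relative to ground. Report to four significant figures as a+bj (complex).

MNA unknowns: 7 node voltages V₁..V_7 plus 1 source current (V1)
L1: Y=0.000-0.4856j on G[6,1]
R1: Y=0.06536+0.000j on G[5,2]
R2: Y=0.001305+0.000j on G[4,2]
C1: Y=0.000+0.01509j on G[0,7]
R3: Y=0.002268+0.000j on G[6,2]
R4: Y=0.09524+0.000j on G[1,6]
C2: Y=0.000+0.05323j on G[4,7]
C3: Y=0.000+0.001252j on G[6,0]
L2: Y=0.000-0.5854j on G[3,0]
C4: Y=0.000+0.001755j on G[3,4]
R5: Y=0.0007194+0.000j on G[7,3]
R6: Y=0.6098+0.000j on G[1,4]
R7: Y=0.9259+0.000j on G[1,3]
I1: z[1]−=0.315, z[4]+=0.315
R8: Y=0.0001832+0.000j on G[4,3]
R9: Y=0.5291+0.000j on G[4,0]
R10: Y=0.7576+0.000j on G[1,3]
V1: row V5−V7=9.5, i_V1 at 5,7
solve → V1=-0.1271-0.1427j, V2=9.122+0.3907j, V3=-0.06926-0.1663j, V4=0.1956-0.07979j, V5=9.621+0.4171j, V6=-0.1215-0.1009j, V7=0.1210+0.4171j
aux → i_V1=-0.03261-0.001729j

-0.1271-0.1427j V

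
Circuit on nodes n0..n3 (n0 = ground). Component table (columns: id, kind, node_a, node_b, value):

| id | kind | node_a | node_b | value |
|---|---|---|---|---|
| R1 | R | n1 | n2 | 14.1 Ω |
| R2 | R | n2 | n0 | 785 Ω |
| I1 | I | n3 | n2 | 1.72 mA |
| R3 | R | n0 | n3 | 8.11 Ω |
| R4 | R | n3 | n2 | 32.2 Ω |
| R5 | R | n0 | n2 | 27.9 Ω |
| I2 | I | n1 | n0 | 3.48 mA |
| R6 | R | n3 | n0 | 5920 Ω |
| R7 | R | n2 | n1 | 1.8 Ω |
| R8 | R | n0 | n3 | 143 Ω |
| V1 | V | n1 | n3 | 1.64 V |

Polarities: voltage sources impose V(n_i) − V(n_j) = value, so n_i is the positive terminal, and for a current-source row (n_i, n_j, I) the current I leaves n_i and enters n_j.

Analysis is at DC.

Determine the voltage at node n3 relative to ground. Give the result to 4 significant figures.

-0.3531 V

MNA unknowns: 3 node voltages V₁..V_3 plus 1 source current (V1)
R1: Y=0.07092 on G[1,2]
R2: Y=0.001274 on G[2,0]
I1: z[3]−=0.00172, z[2]+=0.00172
R3: Y=0.1233 on G[0,3]
R4: Y=0.03106 on G[3,2]
R5: Y=0.03584 on G[0,2]
I2: z[1]−=0.00348, z[0]+=0.00348
R6: Y=0.0001689 on G[3,0]
R7: Y=0.5556 on G[2,1]
R8: Y=0.006993 on G[0,3]
V1: row V1−V3=1.64, i_V1 at 1,3
solve → V1=1.287, V2=1.147, V3=-0.3531
aux → i_V1=-0.09094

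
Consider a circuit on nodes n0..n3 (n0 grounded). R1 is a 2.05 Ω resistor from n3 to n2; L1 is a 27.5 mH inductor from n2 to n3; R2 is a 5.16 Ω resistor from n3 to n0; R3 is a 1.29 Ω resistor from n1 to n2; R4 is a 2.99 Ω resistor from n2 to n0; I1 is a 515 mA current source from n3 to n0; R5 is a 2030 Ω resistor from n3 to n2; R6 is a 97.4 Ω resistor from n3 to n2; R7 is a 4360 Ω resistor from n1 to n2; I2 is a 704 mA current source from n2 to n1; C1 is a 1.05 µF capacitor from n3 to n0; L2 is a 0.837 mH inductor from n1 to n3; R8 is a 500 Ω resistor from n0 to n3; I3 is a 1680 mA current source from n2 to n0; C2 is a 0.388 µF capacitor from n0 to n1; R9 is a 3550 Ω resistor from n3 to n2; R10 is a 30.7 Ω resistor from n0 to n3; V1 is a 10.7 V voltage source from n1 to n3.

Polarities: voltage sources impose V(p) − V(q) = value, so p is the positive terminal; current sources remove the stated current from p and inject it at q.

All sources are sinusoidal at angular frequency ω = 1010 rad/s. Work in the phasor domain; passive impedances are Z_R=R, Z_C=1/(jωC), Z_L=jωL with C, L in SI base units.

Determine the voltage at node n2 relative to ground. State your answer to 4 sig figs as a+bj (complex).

Apply KCL at each of the 3 non-ground nodes and solve the resulting linear system.
Node n1: branches {R3, R7, I2, L2, C2, V1} → V_1 = 3.760-0.06569j
Node n2: branches {R1, L1, R3, R4, R5, R6, R7, I2, I3, R9} → V_2 = -1.824+0.06246j
Node n3: branches {R1, L1, R2, I1, R5, R6, C1, L2, R8, R9, R10, V1} → V_3 = -6.940-0.06569j
Source currents: i(V1)=-3.626+12.76j

-1.824+0.06246j V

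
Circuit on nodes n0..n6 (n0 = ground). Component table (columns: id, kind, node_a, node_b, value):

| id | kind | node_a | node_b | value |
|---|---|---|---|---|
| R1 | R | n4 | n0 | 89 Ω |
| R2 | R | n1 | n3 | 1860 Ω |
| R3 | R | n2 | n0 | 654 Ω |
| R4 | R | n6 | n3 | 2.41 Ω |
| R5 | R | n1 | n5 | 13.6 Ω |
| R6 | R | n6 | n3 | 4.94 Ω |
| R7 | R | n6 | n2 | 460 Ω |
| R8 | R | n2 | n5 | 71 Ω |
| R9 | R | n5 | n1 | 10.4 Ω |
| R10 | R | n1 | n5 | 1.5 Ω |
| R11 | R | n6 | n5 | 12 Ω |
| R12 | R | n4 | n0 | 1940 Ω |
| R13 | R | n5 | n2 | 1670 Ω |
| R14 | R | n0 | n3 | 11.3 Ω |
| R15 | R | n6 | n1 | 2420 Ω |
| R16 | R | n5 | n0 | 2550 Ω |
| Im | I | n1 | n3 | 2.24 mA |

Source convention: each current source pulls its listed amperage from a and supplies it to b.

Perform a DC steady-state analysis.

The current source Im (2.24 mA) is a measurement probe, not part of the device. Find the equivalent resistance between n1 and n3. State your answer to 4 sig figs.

R_eq = 14.12 Ω

Apply KCL at each of the 6 non-ground nodes and solve the resulting linear system.
Node n1: branches {R2, R5, R9, R10, R15, Im} → V_1 = -0.03110
Node n2: branches {R3, R7, R8, R13} → V_2 = -0.02308
Node n3: branches {R2, R4, R6, R14, Im} → V_3 = 0.0005249
Node n4: branches {R1, R12} → V_4 = 0.000
Node n5: branches {R5, R8, R9, R10, R11, R13, R16} → V_5 = -0.02846
Node n6: branches {R4, R6, R7, R11, R15} → V_6 = -0.003001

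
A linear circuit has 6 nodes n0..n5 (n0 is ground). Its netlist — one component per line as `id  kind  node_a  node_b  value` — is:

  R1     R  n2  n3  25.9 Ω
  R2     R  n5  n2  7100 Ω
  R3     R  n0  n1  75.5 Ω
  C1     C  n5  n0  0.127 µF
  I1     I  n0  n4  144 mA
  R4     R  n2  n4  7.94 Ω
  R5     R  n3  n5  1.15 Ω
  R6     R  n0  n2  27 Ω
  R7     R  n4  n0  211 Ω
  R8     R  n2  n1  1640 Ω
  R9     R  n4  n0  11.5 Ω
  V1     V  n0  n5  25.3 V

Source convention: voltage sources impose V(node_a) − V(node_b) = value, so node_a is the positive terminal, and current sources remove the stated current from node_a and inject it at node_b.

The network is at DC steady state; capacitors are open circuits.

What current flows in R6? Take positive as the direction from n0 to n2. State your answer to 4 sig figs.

0.2480 A

Element admittances at DC:
  Y(R1) = 0.03861 S between n2,n3
  Y(R2) = 0.0001408 S between n5,n2
  Y(R3) = 0.01325 S between n0,n1
  Y(C1) = 0.000 S between n5,n0
  I1: injects 0.144 A into n4 (from n0)
  Y(R4) = 0.1259 S between n2,n4
  Y(R5) = 0.8696 S between n3,n5
  Y(R6) = 0.03704 S between n0,n2
  Y(R7) = 0.004739 S between n4,n0
  Y(R8) = 0.0006098 S between n2,n1
  Y(R9) = 0.08696 S between n4,n0
  V1: constraint V(n0)−V(n5) = 25.3
Assemble and solve the 6×6 MNA system:
  V(n1)=-0.2946  V(n2)=-6.695  V(n3)=-24.51  V(n4)=-3.212  V(n5)=-25.30
  i(V1)=-0.6904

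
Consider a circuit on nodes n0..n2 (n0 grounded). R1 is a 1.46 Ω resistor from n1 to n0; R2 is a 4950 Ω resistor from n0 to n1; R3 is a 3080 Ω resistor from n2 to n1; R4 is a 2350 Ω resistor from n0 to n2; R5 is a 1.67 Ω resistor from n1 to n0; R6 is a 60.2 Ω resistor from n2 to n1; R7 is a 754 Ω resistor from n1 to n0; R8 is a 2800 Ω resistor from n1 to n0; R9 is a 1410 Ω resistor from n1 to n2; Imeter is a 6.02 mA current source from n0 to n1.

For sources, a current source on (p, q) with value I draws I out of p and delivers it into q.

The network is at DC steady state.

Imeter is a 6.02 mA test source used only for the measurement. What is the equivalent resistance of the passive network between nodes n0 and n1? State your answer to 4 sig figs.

Apply KCL at each of the 2 non-ground nodes and solve the resulting linear system.
Node n1: branches {R1, R2, R3, R5, R6, R7, R8, R9, Imeter} → V_1 = 0.004681
Node n2: branches {R3, R4, R6, R9} → V_2 = 0.004571

R_eq = 0.7776 Ω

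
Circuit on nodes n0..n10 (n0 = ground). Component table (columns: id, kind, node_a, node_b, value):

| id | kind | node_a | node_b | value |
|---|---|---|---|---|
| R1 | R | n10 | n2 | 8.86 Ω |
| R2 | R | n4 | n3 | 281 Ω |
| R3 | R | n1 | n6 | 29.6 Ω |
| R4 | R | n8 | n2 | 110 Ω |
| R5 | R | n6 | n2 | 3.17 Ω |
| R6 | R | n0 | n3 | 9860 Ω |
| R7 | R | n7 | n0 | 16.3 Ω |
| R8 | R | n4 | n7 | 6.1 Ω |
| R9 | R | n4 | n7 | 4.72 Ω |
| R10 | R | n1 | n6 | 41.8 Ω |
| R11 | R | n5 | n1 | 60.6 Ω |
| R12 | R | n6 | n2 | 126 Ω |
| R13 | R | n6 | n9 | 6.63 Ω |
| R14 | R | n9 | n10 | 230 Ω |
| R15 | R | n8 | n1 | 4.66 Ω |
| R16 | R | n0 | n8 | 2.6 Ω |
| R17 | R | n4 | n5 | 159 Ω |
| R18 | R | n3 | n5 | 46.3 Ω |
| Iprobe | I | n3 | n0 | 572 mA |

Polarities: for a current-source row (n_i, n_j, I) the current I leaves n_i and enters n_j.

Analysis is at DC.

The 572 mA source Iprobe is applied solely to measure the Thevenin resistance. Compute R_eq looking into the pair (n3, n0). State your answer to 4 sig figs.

Apply KCL at each of the 10 non-ground nodes and solve the resulting linear system.
Node n1: branches {R3, R10, R11, R15} → V_1 = -2.307
Node n2: branches {R1, R4, R5, R12} → V_2 = -2.078
Node n3: branches {R2, R6, R18, Iprobe} → V_3 = -42.10
Node n4: branches {R2, R8, R9, R17} → V_4 = -4.604
Node n5: branches {R11, R17, R18} → V_5 = -22.00
Node n6: branches {R3, R5, R10, R12, R13} → V_6 = -2.112
Node n7: branches {R7, R8, R9} → V_7 = -3.958
Node n8: branches {R4, R15, R16} → V_8 = -0.8447
Node n9: branches {R13, R14} → V_9 = -2.111
Node n10: branches {R1, R14} → V_10 = -2.079

R_eq = 73.61 Ω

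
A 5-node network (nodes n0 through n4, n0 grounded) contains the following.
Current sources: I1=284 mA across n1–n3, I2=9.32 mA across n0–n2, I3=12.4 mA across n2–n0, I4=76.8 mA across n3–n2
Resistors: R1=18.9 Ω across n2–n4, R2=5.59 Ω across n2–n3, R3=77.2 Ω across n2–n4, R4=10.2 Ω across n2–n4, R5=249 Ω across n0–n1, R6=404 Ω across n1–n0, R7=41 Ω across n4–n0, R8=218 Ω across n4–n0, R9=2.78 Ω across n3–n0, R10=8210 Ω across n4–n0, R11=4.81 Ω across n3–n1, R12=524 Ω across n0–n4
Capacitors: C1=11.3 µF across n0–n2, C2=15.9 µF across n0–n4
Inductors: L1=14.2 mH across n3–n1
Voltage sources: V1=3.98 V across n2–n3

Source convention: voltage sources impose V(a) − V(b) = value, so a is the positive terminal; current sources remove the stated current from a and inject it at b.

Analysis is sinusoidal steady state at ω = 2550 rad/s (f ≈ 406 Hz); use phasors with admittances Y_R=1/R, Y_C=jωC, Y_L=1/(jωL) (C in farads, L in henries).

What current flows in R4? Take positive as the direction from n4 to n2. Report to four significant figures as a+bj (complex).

MNA unknowns: 4 node voltages V₁..V_4 plus 1 source current (V1)
I1: z[1]−=0.284, z[3]+=0.284
R1: Y=0.05291+0.000j on G[2,4]
R2: Y=0.1789+0.000j on G[2,3]
I2: z[0]−=0.00932, z[2]+=0.00932
R3: Y=0.01295+0.000j on G[2,4]
R4: Y=0.09804+0.000j on G[2,4]
R5: Y=0.004016+0.000j on G[0,1]
R6: Y=0.002475+0.000j on G[1,0]
C1: Y=0.000+0.02882j on G[0,2]
C2: Y=0.000+0.04054j on G[0,4]
I3: z[2]−=0.0124, z[0]+=0.0124
I4: z[3]−=0.0768, z[2]+=0.0768
R7: Y=0.02439+0.000j on G[4,0]
R8: Y=0.004587+0.000j on G[4,0]
R9: Y=0.3597+0.000j on G[3,0]
R10: Y=0.0001218+0.000j on G[4,0]
R11: Y=0.2079+0.000j on G[3,1]
L1: Y=0.000-0.02762j on G[3,1]
R12: Y=0.001908+0.000j on G[0,4]
V1: row V2−V3=3.98, i_V1 at 2,3
solve → V1=-1.670-0.6586j, V2=3.604-0.5073j, V3=-0.3763-0.5073j, V4=2.820-1.013j
aux → i_V1=-0.7814-0.1867j

-0.07687-0.04959j A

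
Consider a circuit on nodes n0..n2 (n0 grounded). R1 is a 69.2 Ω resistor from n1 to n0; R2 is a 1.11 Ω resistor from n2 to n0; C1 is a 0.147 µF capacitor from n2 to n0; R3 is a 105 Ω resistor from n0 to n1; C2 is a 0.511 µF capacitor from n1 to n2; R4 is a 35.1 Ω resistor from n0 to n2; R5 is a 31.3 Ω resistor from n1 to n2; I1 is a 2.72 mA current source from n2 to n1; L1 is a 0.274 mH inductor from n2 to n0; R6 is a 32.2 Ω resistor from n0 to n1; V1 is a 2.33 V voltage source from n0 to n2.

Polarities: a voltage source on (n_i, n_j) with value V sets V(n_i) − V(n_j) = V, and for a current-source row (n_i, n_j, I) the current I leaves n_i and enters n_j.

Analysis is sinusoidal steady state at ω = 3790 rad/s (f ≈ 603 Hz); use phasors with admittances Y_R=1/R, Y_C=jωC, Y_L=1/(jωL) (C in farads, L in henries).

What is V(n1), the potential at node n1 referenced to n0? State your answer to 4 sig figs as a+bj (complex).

MNA unknowns: 2 node voltages V₁..V_2 plus 1 source current (V1)
R1: Y=0.01445+0.000j on G[1,0]
R2: Y=0.9009+0.000j on G[2,0]
C1: Y=0.000+0.0005571j on G[2,0]
R3: Y=0.009524+0.000j on G[0,1]
C2: Y=0.000+0.001937j on G[1,2]
R4: Y=0.02849+0.000j on G[0,2]
R5: Y=0.03195+0.000j on G[1,2]
I1: z[2]−=0.00272, z[1]+=0.00272
L1: Y=0.000-0.9630j on G[2,0]
R6: Y=0.03106+0.000j on G[0,1]
V1: row V0−V2=2.33, i_V1 at 0,2
solve → V1=-0.8253-0.03350j, V2=-2.330+0.000j
aux → i_V1=-2.211+2.241j

-0.8253-0.03350j V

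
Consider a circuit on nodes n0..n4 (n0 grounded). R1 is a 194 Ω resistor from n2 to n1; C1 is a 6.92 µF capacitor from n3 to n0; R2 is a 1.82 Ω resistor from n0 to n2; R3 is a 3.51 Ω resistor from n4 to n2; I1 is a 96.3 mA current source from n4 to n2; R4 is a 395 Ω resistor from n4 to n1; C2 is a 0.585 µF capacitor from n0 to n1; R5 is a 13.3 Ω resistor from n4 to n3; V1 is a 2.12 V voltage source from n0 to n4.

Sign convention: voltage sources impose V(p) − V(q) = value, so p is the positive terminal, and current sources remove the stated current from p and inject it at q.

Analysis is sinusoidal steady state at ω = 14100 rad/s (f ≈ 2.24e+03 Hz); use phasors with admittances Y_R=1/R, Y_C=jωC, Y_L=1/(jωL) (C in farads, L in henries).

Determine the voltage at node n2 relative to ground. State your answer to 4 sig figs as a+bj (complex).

Apply KCL at each of the 4 non-ground nodes and solve the resulting linear system.
Node n1: branches {R1, R4, C2} → V_1 = -0.5129+0.5527j
Node n2: branches {R1, R2, R3, I1} → V_2 = -0.6079+0.003393j
Node n3: branches {C1, R5} → V_3 = -0.7899+1.025j
Node n4: branches {R3, I1, R4, R5, V1} → V_4 = -2.120+0.000j
Source currents: i(V1)=-0.4386-0.07943j

-0.6079+0.003393j V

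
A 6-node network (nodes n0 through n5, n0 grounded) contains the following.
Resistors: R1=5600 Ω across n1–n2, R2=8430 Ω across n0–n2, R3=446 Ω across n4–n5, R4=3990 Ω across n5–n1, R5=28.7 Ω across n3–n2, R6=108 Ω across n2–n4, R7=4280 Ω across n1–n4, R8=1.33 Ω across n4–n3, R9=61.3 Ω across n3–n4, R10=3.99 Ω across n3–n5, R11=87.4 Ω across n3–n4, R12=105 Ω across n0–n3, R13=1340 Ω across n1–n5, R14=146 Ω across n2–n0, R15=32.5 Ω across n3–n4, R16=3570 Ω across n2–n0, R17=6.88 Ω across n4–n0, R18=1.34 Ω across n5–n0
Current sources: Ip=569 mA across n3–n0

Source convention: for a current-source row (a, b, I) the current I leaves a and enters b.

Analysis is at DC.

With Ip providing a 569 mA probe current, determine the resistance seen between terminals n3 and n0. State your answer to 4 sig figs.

Apply KCL at each of the 5 non-ground nodes and solve the resulting linear system.
Node n1: branches {R1, R4, R7, R13} → V_1 = -0.7378
Node n2: branches {R1, R2, R5, R6, R14, R16} → V_2 = -1.443
Node n3: branches {R5, R8, R9, R10, R11, R12, R15, Ip} → V_3 = -1.739
Node n4: branches {R3, R6, R7, R8, R9, R11, R15, R17} → V_4 = -1.471
Node n5: branches {R3, R4, R10, R13, R18} → V_5 = -0.4397

R_eq = 3.055 Ω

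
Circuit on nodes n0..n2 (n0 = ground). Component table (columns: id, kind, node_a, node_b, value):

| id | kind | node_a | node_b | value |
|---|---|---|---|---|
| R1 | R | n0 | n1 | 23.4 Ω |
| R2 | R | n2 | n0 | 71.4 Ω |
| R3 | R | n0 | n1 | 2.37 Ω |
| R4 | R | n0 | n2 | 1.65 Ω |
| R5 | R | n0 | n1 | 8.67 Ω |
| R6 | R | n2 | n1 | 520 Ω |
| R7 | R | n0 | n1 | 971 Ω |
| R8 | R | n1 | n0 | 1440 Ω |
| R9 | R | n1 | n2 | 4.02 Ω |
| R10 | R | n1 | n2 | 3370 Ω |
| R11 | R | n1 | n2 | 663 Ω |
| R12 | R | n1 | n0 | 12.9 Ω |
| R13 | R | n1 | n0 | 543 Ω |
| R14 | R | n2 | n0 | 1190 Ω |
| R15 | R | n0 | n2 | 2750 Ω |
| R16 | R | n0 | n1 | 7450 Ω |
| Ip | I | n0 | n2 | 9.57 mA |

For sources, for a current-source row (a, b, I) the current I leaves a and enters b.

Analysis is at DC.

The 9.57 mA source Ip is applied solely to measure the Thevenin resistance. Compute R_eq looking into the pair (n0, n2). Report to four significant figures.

MNA unknowns: 2 node voltages V₁..V_2
R1: Y=0.04274 on G[0,1]
R2: Y=0.01401 on G[2,0]
R3: Y=0.4219 on G[0,1]
R4: Y=0.6061 on G[0,2]
R5: Y=0.1153 on G[0,1]
R6: Y=0.001923 on G[2,1]
R7: Y=0.001030 on G[0,1]
R8: Y=0.0006944 on G[1,0]
R9: Y=0.2488 on G[1,2]
R10: Y=0.0002967 on G[1,2]
R11: Y=0.001508 on G[1,2]
R12: Y=0.07752 on G[1,0]
R13: Y=0.001842 on G[1,0]
R14: Y=0.0008403 on G[2,0]
R15: Y=0.0003636 on G[0,2]
R16: Y=0.0001342 on G[0,1]
Ip: z[0]−=0.00957, z[2]+=0.00957
solve → V1=0.003289, V2=0.01190

R_eq = 1.244 Ω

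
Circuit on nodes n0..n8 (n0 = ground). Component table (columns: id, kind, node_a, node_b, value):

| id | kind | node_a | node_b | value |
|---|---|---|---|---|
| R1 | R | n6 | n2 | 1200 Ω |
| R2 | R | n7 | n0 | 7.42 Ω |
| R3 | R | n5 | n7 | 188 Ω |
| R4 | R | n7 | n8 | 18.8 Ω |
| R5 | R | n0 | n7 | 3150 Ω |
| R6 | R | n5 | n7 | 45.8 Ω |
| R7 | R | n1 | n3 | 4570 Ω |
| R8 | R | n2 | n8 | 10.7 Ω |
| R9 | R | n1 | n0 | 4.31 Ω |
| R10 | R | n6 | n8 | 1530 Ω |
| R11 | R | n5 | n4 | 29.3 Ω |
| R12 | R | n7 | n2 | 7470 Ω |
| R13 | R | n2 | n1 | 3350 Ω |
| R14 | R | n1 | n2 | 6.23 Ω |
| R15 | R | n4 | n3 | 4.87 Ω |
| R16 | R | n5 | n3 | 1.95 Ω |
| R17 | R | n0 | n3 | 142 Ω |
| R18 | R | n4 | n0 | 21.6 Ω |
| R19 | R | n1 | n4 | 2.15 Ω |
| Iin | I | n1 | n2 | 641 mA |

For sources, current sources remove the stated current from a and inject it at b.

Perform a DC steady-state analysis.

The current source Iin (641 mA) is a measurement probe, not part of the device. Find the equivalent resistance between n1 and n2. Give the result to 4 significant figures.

MNA unknowns: 8 node voltages V₁..V_8
R1: Y=0.0008333 on G[6,2]
R2: Y=0.1348 on G[7,0]
R3: Y=0.005319 on G[5,7]
R4: Y=0.05319 on G[7,8]
R5: Y=0.0003175 on G[0,7]
R6: Y=0.02183 on G[5,7]
R7: Y=0.0002188 on G[1,3]
R8: Y=0.09346 on G[2,8]
R9: Y=0.2320 on G[1,0]
R10: Y=0.0006536 on G[6,8]
R11: Y=0.03413 on G[5,4]
R12: Y=0.0001339 on G[7,2]
R13: Y=0.0002985 on G[2,1]
R14: Y=0.1605 on G[1,2]
R15: Y=0.2053 on G[4,3]
R16: Y=0.5128 on G[5,3]
R17: Y=0.007042 on G[0,3]
R18: Y=0.04630 on G[4,0]
R19: Y=0.4651 on G[1,4]
Iin: z[1]−=0.641, z[2]+=0.641
solve → V1=-0.2660, V2=3.163, V3=-0.1335, V4=-0.2061, V5=-0.1063, V6=2.745, V7=0.5344, V8=2.212

R_eq = 5.349 Ω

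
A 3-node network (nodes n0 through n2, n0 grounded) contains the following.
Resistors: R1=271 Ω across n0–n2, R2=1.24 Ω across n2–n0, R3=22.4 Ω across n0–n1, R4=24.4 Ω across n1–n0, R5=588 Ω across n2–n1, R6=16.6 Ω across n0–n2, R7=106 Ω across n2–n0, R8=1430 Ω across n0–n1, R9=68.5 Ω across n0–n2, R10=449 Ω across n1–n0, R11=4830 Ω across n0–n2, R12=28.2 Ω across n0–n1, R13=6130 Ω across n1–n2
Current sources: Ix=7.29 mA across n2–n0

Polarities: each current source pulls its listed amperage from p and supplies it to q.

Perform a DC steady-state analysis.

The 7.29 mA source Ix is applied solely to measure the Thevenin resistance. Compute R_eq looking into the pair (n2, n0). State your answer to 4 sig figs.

R_eq = 1.116 Ω

Apply KCL at each of the 2 non-ground nodes and solve the resulting linear system.
Node n1: branches {R3, R4, R5, R8, R10, R12, R13} → V_1 = -0.0001204
Node n2: branches {R1, R2, R5, R6, R7, R9, R11, R13, Ix} → V_2 = -0.008132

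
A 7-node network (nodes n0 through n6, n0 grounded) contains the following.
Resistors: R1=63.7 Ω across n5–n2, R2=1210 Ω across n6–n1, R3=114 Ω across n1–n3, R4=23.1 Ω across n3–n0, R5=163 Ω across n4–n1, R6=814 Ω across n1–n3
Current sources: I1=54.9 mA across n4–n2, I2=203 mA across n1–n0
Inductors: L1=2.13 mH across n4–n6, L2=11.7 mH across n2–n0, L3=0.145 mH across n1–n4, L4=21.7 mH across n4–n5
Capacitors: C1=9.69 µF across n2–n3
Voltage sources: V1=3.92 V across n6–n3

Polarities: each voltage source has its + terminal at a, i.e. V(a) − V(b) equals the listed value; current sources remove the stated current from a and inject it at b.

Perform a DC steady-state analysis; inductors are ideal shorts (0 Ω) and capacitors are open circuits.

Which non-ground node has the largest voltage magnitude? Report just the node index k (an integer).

MNA unknowns: 6 node voltages V₁..V_6 plus 5 source currents (L1, L2, L3, L4, V1)
R1: Y=0.01570 on G[5,2]
I1: z[4]−=0.0549, z[2]+=0.0549
R2: Y=0.0008264 on G[6,1]
L1: row V4−V6=0, i_L1 at 4,6
C1: Y=0.000 on G[2,3]
L2: row V2−V0=0, i_L2 at 2,0
L3: row V1−V4=0, i_L3 at 1,4
R3: Y=0.008772 on G[1,3]
I2: z[1]−=0.203, z[0]+=0.203
L4: row V4−V5=0, i_L4 at 4,5
R4: Y=0.04329 on G[3,0]
R5: Y=0.006135 on G[4,1]
R6: Y=0.001229 on G[1,3]
V1: row V6−V3=3.92, i_V1 at 6,3
solve → V1=-1.495, V2=0.000, V3=-5.415, V4=-1.495, V5=-1.495, V6=-1.495
aux → i_L1=-0.2736, i_L2=0.03143, i_L3=-0.2422, i_L4=-0.02347, i_V1=-0.2736

3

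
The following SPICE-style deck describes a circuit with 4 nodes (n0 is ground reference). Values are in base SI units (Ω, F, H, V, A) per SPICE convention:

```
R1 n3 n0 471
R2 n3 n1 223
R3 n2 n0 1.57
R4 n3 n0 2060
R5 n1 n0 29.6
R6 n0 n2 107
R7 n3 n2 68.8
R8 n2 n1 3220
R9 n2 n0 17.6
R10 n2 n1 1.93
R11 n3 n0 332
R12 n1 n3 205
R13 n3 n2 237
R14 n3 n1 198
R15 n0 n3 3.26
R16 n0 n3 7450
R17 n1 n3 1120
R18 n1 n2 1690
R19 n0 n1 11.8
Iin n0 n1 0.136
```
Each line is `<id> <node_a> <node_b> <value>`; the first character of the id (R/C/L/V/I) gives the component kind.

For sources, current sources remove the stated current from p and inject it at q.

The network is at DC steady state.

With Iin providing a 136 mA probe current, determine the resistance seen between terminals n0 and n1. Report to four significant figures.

R_eq = 2.303 Ω

MNA unknowns: 3 node voltages V₁..V_3
R1: Y=0.002123 on G[3,0]
R2: Y=0.004484 on G[3,1]
R3: Y=0.6369 on G[2,0]
R4: Y=0.0004854 on G[3,0]
R5: Y=0.03378 on G[1,0]
R6: Y=0.009346 on G[0,2]
R7: Y=0.01453 on G[3,2]
R8: Y=0.0003106 on G[2,1]
R9: Y=0.05682 on G[2,0]
R10: Y=0.5181 on G[2,1]
R11: Y=0.003012 on G[3,0]
R12: Y=0.004878 on G[1,3]
R13: Y=0.004219 on G[3,2]
R14: Y=0.005051 on G[3,1]
R15: Y=0.3067 on G[0,3]
R16: Y=0.0001342 on G[0,3]
R17: Y=0.0008929 on G[1,3]
R18: Y=0.0005917 on G[1,2]
R19: Y=0.08475 on G[0,1]
Iin: z[0]−=0.136, z[1]+=0.136
solve → V1=0.3132, V2=0.1313, V3=0.02094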